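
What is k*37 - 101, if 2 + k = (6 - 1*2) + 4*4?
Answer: 565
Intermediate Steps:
k = 18 (k = -2 + ((6 - 1*2) + 4*4) = -2 + ((6 - 2) + 16) = -2 + (4 + 16) = -2 + 20 = 18)
k*37 - 101 = 18*37 - 101 = 666 - 101 = 565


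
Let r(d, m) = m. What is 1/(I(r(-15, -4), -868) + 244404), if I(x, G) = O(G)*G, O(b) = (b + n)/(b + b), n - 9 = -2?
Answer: 2/487947 ≈ 4.0988e-6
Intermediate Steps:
n = 7 (n = 9 - 2 = 7)
O(b) = (7 + b)/(2*b) (O(b) = (b + 7)/(b + b) = (7 + b)/((2*b)) = (7 + b)*(1/(2*b)) = (7 + b)/(2*b))
I(x, G) = 7/2 + G/2 (I(x, G) = ((7 + G)/(2*G))*G = 7/2 + G/2)
1/(I(r(-15, -4), -868) + 244404) = 1/((7/2 + (1/2)*(-868)) + 244404) = 1/((7/2 - 434) + 244404) = 1/(-861/2 + 244404) = 1/(487947/2) = 2/487947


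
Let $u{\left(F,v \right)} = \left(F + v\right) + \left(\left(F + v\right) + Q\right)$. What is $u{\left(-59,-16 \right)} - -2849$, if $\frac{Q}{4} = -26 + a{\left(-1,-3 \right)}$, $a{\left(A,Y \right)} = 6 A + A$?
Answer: $2567$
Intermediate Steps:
$a{\left(A,Y \right)} = 7 A$
$Q = -132$ ($Q = 4 \left(-26 + 7 \left(-1\right)\right) = 4 \left(-26 - 7\right) = 4 \left(-33\right) = -132$)
$u{\left(F,v \right)} = -132 + 2 F + 2 v$ ($u{\left(F,v \right)} = \left(F + v\right) - \left(132 - F - v\right) = \left(F + v\right) + \left(-132 + F + v\right) = -132 + 2 F + 2 v$)
$u{\left(-59,-16 \right)} - -2849 = \left(-132 + 2 \left(-59\right) + 2 \left(-16\right)\right) - -2849 = \left(-132 - 118 - 32\right) + 2849 = -282 + 2849 = 2567$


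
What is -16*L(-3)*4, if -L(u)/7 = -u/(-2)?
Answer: -672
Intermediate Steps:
L(u) = -7*u/2 (L(u) = -(-7)*u/(-2) = -(-7)*u*(-1/2) = -(-7)*(-u/2) = -7*u/2)
-16*L(-3)*4 = -(-56)*(-3)*4 = -16*21/2*4 = -168*4 = -672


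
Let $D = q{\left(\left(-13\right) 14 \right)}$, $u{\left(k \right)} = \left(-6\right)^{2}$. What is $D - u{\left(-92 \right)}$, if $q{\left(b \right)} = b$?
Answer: $-218$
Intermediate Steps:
$u{\left(k \right)} = 36$
$D = -182$ ($D = \left(-13\right) 14 = -182$)
$D - u{\left(-92 \right)} = -182 - 36 = -218$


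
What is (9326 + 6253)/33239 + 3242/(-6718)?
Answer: -1550558/111649801 ≈ -0.013888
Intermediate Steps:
(9326 + 6253)/33239 + 3242/(-6718) = 15579*(1/33239) + 3242*(-1/6718) = 15579/33239 - 1621/3359 = -1550558/111649801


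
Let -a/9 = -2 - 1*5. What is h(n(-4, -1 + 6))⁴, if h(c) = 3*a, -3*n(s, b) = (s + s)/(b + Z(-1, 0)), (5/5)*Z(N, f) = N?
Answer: 1275989841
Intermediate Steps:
Z(N, f) = N
a = 63 (a = -9*(-2 - 1*5) = -9*(-2 - 5) = -9*(-7) = 63)
n(s, b) = -2*s/(3*(-1 + b)) (n(s, b) = -(s + s)/(3*(b - 1)) = -2*s/(3*(-1 + b)))
h(c) = 189 (h(c) = 3*63 = 189)
h(n(-4, -1 + 6))⁴ = 189⁴ = 1275989841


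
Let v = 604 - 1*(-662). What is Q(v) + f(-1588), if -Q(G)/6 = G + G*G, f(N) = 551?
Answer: -9623581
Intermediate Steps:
v = 1266 (v = 604 + 662 = 1266)
Q(G) = -6*G - 6*G² (Q(G) = -6*(G + G*G) = -6*(G + G²) = -6*G - 6*G²)
Q(v) + f(-1588) = -6*1266*(1 + 1266) + 551 = -6*1266*1267 + 551 = -9624132 + 551 = -9623581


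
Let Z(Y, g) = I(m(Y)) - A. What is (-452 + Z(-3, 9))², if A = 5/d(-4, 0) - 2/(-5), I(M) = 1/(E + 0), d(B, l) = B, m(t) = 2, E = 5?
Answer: 81342361/400 ≈ 2.0336e+5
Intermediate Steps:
I(M) = ⅕ (I(M) = 1/(5 + 0) = 1/5 = ⅕)
A = -17/20 (A = 5/(-4) - 2/(-5) = 5*(-¼) - 2*(-⅕) = -5/4 + ⅖ = -17/20 ≈ -0.85000)
Z(Y, g) = 21/20 (Z(Y, g) = ⅕ - 1*(-17/20) = ⅕ + 17/20 = 21/20)
(-452 + Z(-3, 9))² = (-452 + 21/20)² = (-9019/20)² = 81342361/400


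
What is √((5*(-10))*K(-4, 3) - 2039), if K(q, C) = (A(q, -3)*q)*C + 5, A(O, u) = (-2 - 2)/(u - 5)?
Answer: 3*I*√221 ≈ 44.598*I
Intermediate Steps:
A(O, u) = -4/(-5 + u)
K(q, C) = 5 + C*q/2 (K(q, C) = ((-4/(-5 - 3))*q)*C + 5 = ((-4/(-8))*q)*C + 5 = ((-4*(-⅛))*q)*C + 5 = (q/2)*C + 5 = C*q/2 + 5 = 5 + C*q/2)
√((5*(-10))*K(-4, 3) - 2039) = √((5*(-10))*(5 + (½)*3*(-4)) - 2039) = √(-50*(5 - 6) - 2039) = √(-50*(-1) - 2039) = √(50 - 2039) = √(-1989) = 3*I*√221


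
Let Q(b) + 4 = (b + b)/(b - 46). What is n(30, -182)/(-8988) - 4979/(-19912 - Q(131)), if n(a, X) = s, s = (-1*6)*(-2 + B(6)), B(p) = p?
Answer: 320372919/1267639058 ≈ 0.25273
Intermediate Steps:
Q(b) = -4 + 2*b/(-46 + b) (Q(b) = -4 + (b + b)/(b - 46) = -4 + (2*b)/(-46 + b) = -4 + 2*b/(-46 + b))
s = -24 (s = (-1*6)*(-2 + 6) = -6*4 = -24)
n(a, X) = -24
n(30, -182)/(-8988) - 4979/(-19912 - Q(131)) = -24/(-8988) - 4979/(-19912 - 2*(92 - 1*131)/(-46 + 131)) = -24*(-1/8988) - 4979/(-19912 - 2*(92 - 131)/85) = 2/749 - 4979/(-19912 - 2*(-39)/85) = 2/749 - 4979/(-19912 - 1*(-78/85)) = 2/749 - 4979/(-19912 + 78/85) = 2/749 - 4979/(-1692442/85) = 2/749 - 4979*(-85/1692442) = 2/749 + 423215/1692442 = 320372919/1267639058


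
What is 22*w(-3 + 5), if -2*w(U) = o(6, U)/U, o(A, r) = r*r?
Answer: -22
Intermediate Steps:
o(A, r) = r²
w(U) = -U/2 (w(U) = -U²/(2*U) = -U/2)
22*w(-3 + 5) = 22*(-(-3 + 5)/2) = 22*(-½*2) = 22*(-1) = -22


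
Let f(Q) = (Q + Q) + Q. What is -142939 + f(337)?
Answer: -141928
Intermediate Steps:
f(Q) = 3*Q (f(Q) = 2*Q + Q = 3*Q)
-142939 + f(337) = -142939 + 3*337 = -142939 + 1011 = -141928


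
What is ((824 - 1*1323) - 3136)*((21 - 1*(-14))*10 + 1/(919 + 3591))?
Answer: -1147570227/902 ≈ -1.2723e+6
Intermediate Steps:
((824 - 1*1323) - 3136)*((21 - 1*(-14))*10 + 1/(919 + 3591)) = ((824 - 1323) - 3136)*((21 + 14)*10 + 1/4510) = (-499 - 3136)*(35*10 + 1/4510) = -3635*(350 + 1/4510) = -3635*1578501/4510 = -1147570227/902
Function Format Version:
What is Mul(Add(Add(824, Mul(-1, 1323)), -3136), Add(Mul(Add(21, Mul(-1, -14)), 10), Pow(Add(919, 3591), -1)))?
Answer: Rational(-1147570227, 902) ≈ -1.2723e+6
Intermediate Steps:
Mul(Add(Add(824, Mul(-1, 1323)), -3136), Add(Mul(Add(21, Mul(-1, -14)), 10), Pow(Add(919, 3591), -1))) = Mul(Add(Add(824, -1323), -3136), Add(Mul(Add(21, 14), 10), Pow(4510, -1))) = Mul(Add(-499, -3136), Add(Mul(35, 10), Rational(1, 4510))) = Mul(-3635, Add(350, Rational(1, 4510))) = Mul(-3635, Rational(1578501, 4510)) = Rational(-1147570227, 902)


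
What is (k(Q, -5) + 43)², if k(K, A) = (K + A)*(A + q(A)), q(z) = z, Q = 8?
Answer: 169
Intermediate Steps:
k(K, A) = 2*A*(A + K) (k(K, A) = (K + A)*(A + A) = (A + K)*(2*A) = 2*A*(A + K))
(k(Q, -5) + 43)² = (2*(-5)*(-5 + 8) + 43)² = (2*(-5)*3 + 43)² = (-30 + 43)² = 13² = 169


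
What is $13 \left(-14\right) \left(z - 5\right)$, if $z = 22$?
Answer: $-3094$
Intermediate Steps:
$13 \left(-14\right) \left(z - 5\right) = 13 \left(-14\right) \left(22 - 5\right) = - 182 \left(22 - 5\right) = \left(-182\right) 17 = -3094$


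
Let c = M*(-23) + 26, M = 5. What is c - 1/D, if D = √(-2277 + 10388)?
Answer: -89 - √8111/8111 ≈ -89.011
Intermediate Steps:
D = √8111 ≈ 90.061
c = -89 (c = 5*(-23) + 26 = -115 + 26 = -89)
c - 1/D = -89 - 1/(√8111) = -89 - √8111/8111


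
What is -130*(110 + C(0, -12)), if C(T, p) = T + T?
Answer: -14300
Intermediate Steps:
C(T, p) = 2*T
-130*(110 + C(0, -12)) = -130*(110 + 2*0) = -130*(110 + 0) = -130*110 = -14300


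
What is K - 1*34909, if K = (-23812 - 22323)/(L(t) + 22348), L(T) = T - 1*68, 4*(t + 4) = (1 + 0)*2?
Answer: -1555392947/44553 ≈ -34911.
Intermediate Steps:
t = -7/2 (t = -4 + ((1 + 0)*2)/4 = -4 + (1*2)/4 = -4 + (¼)*2 = -4 + ½ = -7/2 ≈ -3.5000)
L(T) = -68 + T (L(T) = T - 68 = -68 + T)
K = -92270/44553 (K = (-23812 - 22323)/((-68 - 7/2) + 22348) = -46135/(-143/2 + 22348) = -46135/44553/2 = -46135*2/44553 = -92270/44553 ≈ -2.0710)
K - 1*34909 = -92270/44553 - 1*34909 = -92270/44553 - 34909 = -1555392947/44553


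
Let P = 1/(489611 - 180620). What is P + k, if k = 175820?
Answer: 54326797621/308991 ≈ 1.7582e+5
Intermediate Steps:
P = 1/308991 ≈ 3.2363e-6
P + k = 1/308991 + 175820 = 54326797621/308991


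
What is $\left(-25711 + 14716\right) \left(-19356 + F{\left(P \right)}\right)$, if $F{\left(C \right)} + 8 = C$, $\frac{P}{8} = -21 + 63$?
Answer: $209212860$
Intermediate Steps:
$P = 336$ ($P = 8 \left(-21 + 63\right) = 8 \cdot 42 = 336$)
$F{\left(C \right)} = -8 + C$
$\left(-25711 + 14716\right) \left(-19356 + F{\left(P \right)}\right) = \left(-25711 + 14716\right) \left(-19356 + \left(-8 + 336\right)\right) = - 10995 \left(-19356 + 328\right) = \left(-10995\right) \left(-19028\right) = 209212860$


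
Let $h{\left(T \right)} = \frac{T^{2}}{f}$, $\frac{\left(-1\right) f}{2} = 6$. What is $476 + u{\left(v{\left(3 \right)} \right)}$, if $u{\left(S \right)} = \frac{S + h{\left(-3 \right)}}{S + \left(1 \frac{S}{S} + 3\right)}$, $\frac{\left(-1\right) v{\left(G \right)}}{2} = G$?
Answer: $\frac{3835}{8} \approx 479.38$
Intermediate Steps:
$f = -12$ ($f = \left(-2\right) 6 = -12$)
$h{\left(T \right)} = - \frac{T^{2}}{12}$ ($h{\left(T \right)} = \frac{T^{2}}{-12} = T^{2} \left(- \frac{1}{12}\right) = - \frac{T^{2}}{12}$)
$v{\left(G \right)} = - 2 G$
$u{\left(S \right)} = \frac{- \frac{3}{4} + S}{4 + S}$ ($u{\left(S \right)} = \frac{S - \frac{\left(-3\right)^{2}}{12}}{S + \left(1 \frac{S}{S} + 3\right)} = \frac{S - \frac{3}{4}}{S + \left(1 \cdot 1 + 3\right)} = \frac{S - \frac{3}{4}}{S + \left(1 + 3\right)} = \frac{- \frac{3}{4} + S}{S + 4} = \frac{- \frac{3}{4} + S}{4 + S}$)
$476 + u{\left(v{\left(3 \right)} \right)} = 476 + \frac{- \frac{3}{4} - 6}{4 - 6} = 476 + \frac{1}{-2} \left(- \frac{27}{4}\right) = 476 - - \frac{27}{8} = 476 + \frac{27}{8} = \frac{3835}{8}$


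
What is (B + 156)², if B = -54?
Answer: 10404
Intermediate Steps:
(B + 156)² = (-54 + 156)² = 102² = 10404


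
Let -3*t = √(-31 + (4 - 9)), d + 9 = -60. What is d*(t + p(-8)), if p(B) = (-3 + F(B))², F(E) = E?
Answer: -8349 + 138*I ≈ -8349.0 + 138.0*I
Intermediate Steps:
d = -69 (d = -9 - 60 = -69)
t = -2*I (t = -√(-31 + (4 - 9))/3 = -√(-31 - 5)/3 = -2*I ≈ -2.0*I)
p(B) = (-3 + B)²
d*(t + p(-8)) = -69*(-2*I + (-3 - 8)²) = -69*(-2*I + (-11)²) = -69*(-2*I + 121) = -69*(121 - 2*I) = -8349 + 138*I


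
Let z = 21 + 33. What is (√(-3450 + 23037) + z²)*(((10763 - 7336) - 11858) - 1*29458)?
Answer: -110484324 - 37889*√19587 ≈ -1.1579e+8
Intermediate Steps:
z = 54
(√(-3450 + 23037) + z²)*(((10763 - 7336) - 11858) - 1*29458) = (√(-3450 + 23037) + 54²)*(((10763 - 7336) - 11858) - 1*29458) = (√19587 + 2916)*((3427 - 11858) - 29458) = (2916 + √19587)*(-8431 - 29458) = (2916 + √19587)*(-37889) = -110484324 - 37889*√19587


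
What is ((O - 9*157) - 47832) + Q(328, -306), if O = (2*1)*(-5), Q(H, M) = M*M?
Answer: 44381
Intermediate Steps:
Q(H, M) = M**2
O = -10 (O = 2*(-5) = -10)
((O - 9*157) - 47832) + Q(328, -306) = ((-10 - 9*157) - 47832) + (-306)**2 = ((-10 - 1413) - 47832) + 93636 = (-1423 - 47832) + 93636 = -49255 + 93636 = 44381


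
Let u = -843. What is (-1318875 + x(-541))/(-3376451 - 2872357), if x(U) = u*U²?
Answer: 41341493/1041468 ≈ 39.695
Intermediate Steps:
x(U) = -843*U²
(-1318875 + x(-541))/(-3376451 - 2872357) = (-1318875 - 843*(-541)²)/(-3376451 - 2872357) = (-1318875 - 843*292681)/(-6248808) = (-1318875 - 246730083)*(-1/6248808) = -248048958*(-1/6248808) = 41341493/1041468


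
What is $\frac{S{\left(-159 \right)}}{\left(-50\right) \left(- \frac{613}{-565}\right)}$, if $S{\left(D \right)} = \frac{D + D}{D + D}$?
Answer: $- \frac{113}{6130} \approx -0.018434$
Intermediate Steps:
$S{\left(D \right)} = 1$ ($S{\left(D \right)} = \frac{2 D}{2 D} = 2 D \frac{1}{2 D} = 1$)
$\frac{S{\left(-159 \right)}}{\left(-50\right) \left(- \frac{613}{-565}\right)} = 1 \frac{1}{\left(-50\right) \left(- \frac{613}{-565}\right)} = 1 \frac{1}{\left(-50\right) \left(\left(-613\right) \left(- \frac{1}{565}\right)\right)} = 1 \frac{1}{\left(-50\right) \frac{613}{565}} = 1 \frac{1}{- \frac{6130}{113}} = 1 \left(- \frac{113}{6130}\right) = - \frac{113}{6130}$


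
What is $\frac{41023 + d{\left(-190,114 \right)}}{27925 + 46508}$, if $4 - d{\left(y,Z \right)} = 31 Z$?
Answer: $\frac{37493}{74433} \approx 0.50371$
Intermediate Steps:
$d{\left(y,Z \right)} = 4 - 31 Z$
$\frac{41023 + d{\left(-190,114 \right)}}{27925 + 46508} = \frac{41023 + \left(4 - 3534\right)}{27925 + 46508} = \frac{41023 + \left(4 - 3534\right)}{74433} = \left(41023 - 3530\right) \frac{1}{74433} = 37493 \cdot \frac{1}{74433} = \frac{37493}{74433}$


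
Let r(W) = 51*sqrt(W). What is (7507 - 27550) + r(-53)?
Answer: -20043 + 51*I*sqrt(53) ≈ -20043.0 + 371.29*I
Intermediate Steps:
(7507 - 27550) + r(-53) = (7507 - 27550) + 51*sqrt(-53) = -20043 + 51*(I*sqrt(53)) = -20043 + 51*I*sqrt(53)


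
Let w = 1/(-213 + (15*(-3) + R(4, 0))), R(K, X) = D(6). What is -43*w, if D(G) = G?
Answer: 43/252 ≈ 0.17063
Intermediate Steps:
R(K, X) = 6
w = -1/252 (w = 1/(-213 + (15*(-3) + 6)) = 1/(-213 + (-45 + 6)) = 1/(-213 - 39) = 1/(-252) = -1/252 ≈ -0.0039683)
-43*w = -43*(-1/252) = 43/252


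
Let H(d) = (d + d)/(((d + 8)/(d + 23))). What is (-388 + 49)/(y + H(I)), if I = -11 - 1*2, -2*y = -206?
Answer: -339/155 ≈ -2.1871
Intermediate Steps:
y = 103 (y = -1/2*(-206) = 103)
I = -13 (I = -11 - 2 = -13)
H(d) = 2*d*(23 + d)/(8 + d) (H(d) = (2*d)/(((8 + d)/(23 + d))) = (2*d)*((23 + d)/(8 + d)) = 2*d*(23 + d)/(8 + d))
(-388 + 49)/(y + H(I)) = (-388 + 49)/(103 + 2*(-13)*(23 - 13)/(8 - 13)) = -339/(103 + 2*(-13)*10/(-5)) = -339/(103 + 2*(-13)*(-1/5)*10) = -339/(103 + 52) = -339/155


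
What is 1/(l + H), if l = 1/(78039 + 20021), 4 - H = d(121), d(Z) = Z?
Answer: -98060/11473019 ≈ -0.0085470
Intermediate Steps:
H = -117 (H = 4 - 1*121 = 4 - 121 = -117)
l = 1/98060 ≈ 1.0198e-5
1/(l + H) = 1/(1/98060 - 117) = 1/(-11473019/98060) = -98060/11473019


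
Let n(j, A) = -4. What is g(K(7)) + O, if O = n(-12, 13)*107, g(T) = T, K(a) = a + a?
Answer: -414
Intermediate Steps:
K(a) = 2*a
O = -428 (O = -4*107 = -428)
g(K(7)) + O = 2*7 - 428 = 14 - 428 = -414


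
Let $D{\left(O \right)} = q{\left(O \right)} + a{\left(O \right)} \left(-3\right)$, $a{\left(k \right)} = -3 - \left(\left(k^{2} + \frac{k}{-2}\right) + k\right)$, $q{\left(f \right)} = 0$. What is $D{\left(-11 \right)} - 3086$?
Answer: $- \frac{5461}{2} \approx -2730.5$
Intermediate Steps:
$a{\left(k \right)} = -3 - k^{2} - \frac{k}{2}$ ($a{\left(k \right)} = -3 - \left(\left(k^{2} - \frac{k}{2}\right) + k\right) = -3 - \left(k^{2} + \frac{k}{2}\right) = -3 - k^{2} - \frac{k}{2}$)
$D{\left(O \right)} = 9 + 3 O^{2} + \frac{3 O}{2}$ ($D{\left(O \right)} = 0 + \left(-3 - O^{2} - \frac{O}{2}\right) \left(-3\right) = 0 + \left(9 + 3 O^{2} + \frac{3 O}{2}\right) = 9 + 3 O^{2} + \frac{3 O}{2}$)
$D{\left(-11 \right)} - 3086 = \left(9 + 3 \left(-11\right)^{2} + \frac{3}{2} \left(-11\right)\right) - 3086 = \left(9 + 3 \cdot 121 - \frac{33}{2}\right) - 3086 = \left(9 + 363 - \frac{33}{2}\right) - 3086 = \frac{711}{2} - 3086 = - \frac{5461}{2}$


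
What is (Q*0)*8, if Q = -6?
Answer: 0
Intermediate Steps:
(Q*0)*8 = -6*0*8 = 0*8 = 0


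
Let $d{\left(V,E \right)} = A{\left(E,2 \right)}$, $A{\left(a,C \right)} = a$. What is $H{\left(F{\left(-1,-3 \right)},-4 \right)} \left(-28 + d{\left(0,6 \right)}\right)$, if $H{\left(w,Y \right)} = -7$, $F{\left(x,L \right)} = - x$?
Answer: $154$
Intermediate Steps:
$d{\left(V,E \right)} = E$
$H{\left(F{\left(-1,-3 \right)},-4 \right)} \left(-28 + d{\left(0,6 \right)}\right) = - 7 \left(-28 + 6\right) = \left(-7\right) \left(-22\right) = 154$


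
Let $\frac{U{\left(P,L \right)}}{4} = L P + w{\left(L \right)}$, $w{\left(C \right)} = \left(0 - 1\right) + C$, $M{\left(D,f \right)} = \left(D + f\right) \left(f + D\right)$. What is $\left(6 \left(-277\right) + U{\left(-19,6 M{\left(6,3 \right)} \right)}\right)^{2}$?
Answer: $1343808964$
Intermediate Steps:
$M{\left(D,f \right)} = \left(D + f\right)^{2}$ ($M{\left(D,f \right)} = \left(D + f\right) \left(D + f\right) = \left(D + f\right)^{2}$)
$w{\left(C \right)} = -1 + C$
$U{\left(P,L \right)} = -4 + 4 L + 4 L P$ ($U{\left(P,L \right)} = 4 \left(L P + \left(-1 + L\right)\right) = 4 \left(-1 + L + L P\right) = -4 + 4 L + 4 L P$)
$\left(6 \left(-277\right) + U{\left(-19,6 M{\left(6,3 \right)} \right)}\right)^{2} = \left(6 \left(-277\right) + \left(-4 + 4 \cdot 6 \left(6 + 3\right)^{2} + 4 \cdot 6 \left(6 + 3\right)^{2} \left(-19\right)\right)\right)^{2} = \left(-1662 + \left(-4 + 4 \cdot 6 \cdot 9^{2} + 4 \cdot 6 \cdot 9^{2} \left(-19\right)\right)\right)^{2} = \left(-1662 + \left(-4 + 4 \cdot 6 \cdot 81 + 4 \cdot 6 \cdot 81 \left(-19\right)\right)\right)^{2} = \left(-1662 + \left(-4 + 4 \cdot 486 + 4 \cdot 486 \left(-19\right)\right)\right)^{2} = \left(-1662 - 34996\right)^{2} = \left(-36658\right)^{2} = 1343808964$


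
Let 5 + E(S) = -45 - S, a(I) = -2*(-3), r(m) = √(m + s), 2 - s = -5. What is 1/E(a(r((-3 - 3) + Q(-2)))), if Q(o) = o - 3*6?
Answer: -1/56 ≈ -0.017857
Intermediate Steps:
Q(o) = -18 + o (Q(o) = o - 18 = -18 + o)
s = 7 (s = 2 - 1*(-5) = 2 + 5 = 7)
r(m) = √(7 + m) (r(m) = √(m + 7) = √(7 + m))
a(I) = 6
E(S) = -50 - S (E(S) = -5 + (-45 - S) = -50 - S)
1/E(a(r((-3 - 3) + Q(-2)))) = 1/(-50 - 1*6) = 1/(-50 - 6) = 1/(-56) = -1/56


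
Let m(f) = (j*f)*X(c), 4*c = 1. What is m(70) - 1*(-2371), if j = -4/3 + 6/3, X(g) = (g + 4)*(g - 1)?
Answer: 8889/4 ≈ 2222.3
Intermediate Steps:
c = ¼ (c = (¼)*1 = ¼ ≈ 0.25000)
X(g) = (-1 + g)*(4 + g) (X(g) = (4 + g)*(-1 + g) = (-1 + g)*(4 + g))
j = ⅔ (j = -4*⅓ + 6*(⅓) = -4/3 + 2 = ⅔ ≈ 0.66667)
m(f) = -17*f/8 (m(f) = (2*f/3)*(-4 + (¼)² + 3*(¼)) = (2*f/3)*(-4 + 1/16 + ¾) = (2*f/3)*(-51/16) = -17*f/8)
m(70) - 1*(-2371) = -17/8*70 - 1*(-2371) = -595/4 + 2371 = 8889/4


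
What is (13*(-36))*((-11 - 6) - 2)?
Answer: 8892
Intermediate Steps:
(13*(-36))*((-11 - 6) - 2) = -468*(-17 - 2) = -468*(-19) = 8892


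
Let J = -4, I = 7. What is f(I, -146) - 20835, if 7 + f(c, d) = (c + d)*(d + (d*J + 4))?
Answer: -82280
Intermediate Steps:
f(c, d) = -7 + (4 - 3*d)*(c + d) (f(c, d) = -7 + (c + d)*(d + (d*(-4) + 4)) = -7 + (c + d)*(d + (-4*d + 4)) = -7 + (c + d)*(d + (4 - 4*d)) = -7 + (c + d)*(4 - 3*d) = -7 + (4 - 3*d)*(c + d))
f(I, -146) - 20835 = (-7 - 3*(-146)² + 4*7 + 4*(-146) - 3*7*(-146)) - 20835 = (-7 - 3*21316 + 28 - 584 + 3066) - 20835 = (-7 - 63948 + 28 - 584 + 3066) - 20835 = -61445 - 20835 = -82280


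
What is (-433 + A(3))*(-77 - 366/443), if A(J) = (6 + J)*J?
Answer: 13997662/443 ≈ 31597.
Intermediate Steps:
A(J) = J*(6 + J)
(-433 + A(3))*(-77 - 366/443) = (-433 + 3*(6 + 3))*(-77 - 366/443) = (-433 + 3*9)*(-77 - 366*1/443) = (-433 + 27)*(-77 - 366/443) = -406*(-34477/443) = 13997662/443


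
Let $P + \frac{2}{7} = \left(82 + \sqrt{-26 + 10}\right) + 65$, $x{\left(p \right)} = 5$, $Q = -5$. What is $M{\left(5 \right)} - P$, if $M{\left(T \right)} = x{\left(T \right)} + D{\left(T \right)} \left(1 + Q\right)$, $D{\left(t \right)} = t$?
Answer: $- \frac{1132}{7} - 4 i \approx -161.71 - 4.0 i$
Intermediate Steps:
$M{\left(T \right)} = 5 - 4 T$ ($M{\left(T \right)} = 5 + T \left(1 - 5\right) = 5 + T \left(-4\right) = 5 - 4 T$)
$P = \frac{1027}{7} + 4 i$ ($P = - \frac{2}{7} + \left(\left(82 + \sqrt{-26 + 10}\right) + 65\right) = - \frac{2}{7} + \left(\left(82 + \sqrt{-16}\right) + 65\right) = - \frac{2}{7} + \left(\left(82 + 4 i\right) + 65\right) = - \frac{2}{7} + \left(147 + 4 i\right) = \frac{1027}{7} + 4 i \approx 146.71 + 4.0 i$)
$M{\left(5 \right)} - P = \left(5 - 20\right) - \left(\frac{1027}{7} + 4 i\right) = -15 - \left(\frac{1027}{7} + 4 i\right) = - \frac{1132}{7} - 4 i$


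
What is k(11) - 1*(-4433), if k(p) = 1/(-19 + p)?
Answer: 35463/8 ≈ 4432.9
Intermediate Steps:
k(11) - 1*(-4433) = 1/(-19 + 11) - 1*(-4433) = 1/(-8) + 4433 = -⅛ + 4433 = 35463/8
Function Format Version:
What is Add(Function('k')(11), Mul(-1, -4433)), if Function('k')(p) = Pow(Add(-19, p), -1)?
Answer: Rational(35463, 8) ≈ 4432.9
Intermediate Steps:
Add(Function('k')(11), Mul(-1, -4433)) = Add(Pow(Add(-19, 11), -1), Mul(-1, -4433)) = Add(Pow(-8, -1), 4433) = Add(Rational(-1, 8), 4433) = Rational(35463, 8)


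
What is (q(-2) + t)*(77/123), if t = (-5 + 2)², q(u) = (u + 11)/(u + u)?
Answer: 693/164 ≈ 4.2256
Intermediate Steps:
q(u) = (11 + u)/(2*u) (q(u) = (11 + u)/((2*u)) = (11 + u)*(1/(2*u)) = (11 + u)/(2*u))
t = 9 (t = (-3)² = 9)
(q(-2) + t)*(77/123) = ((½)*(11 - 2)/(-2) + 9)*(77/123) = ((½)*(-½)*9 + 9)*(77*(1/123)) = (-9/4 + 9)*(77/123) = (27/4)*(77/123) = 693/164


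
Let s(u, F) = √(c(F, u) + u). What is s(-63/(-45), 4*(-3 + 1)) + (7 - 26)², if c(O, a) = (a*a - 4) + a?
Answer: 361 + √19/5 ≈ 361.87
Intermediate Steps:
c(O, a) = -4 + a + a² (c(O, a) = (a² - 4) + a = (-4 + a²) + a = -4 + a + a²)
s(u, F) = √(-4 + u² + 2*u) (s(u, F) = √((-4 + u + u²) + u) = √(-4 + u² + 2*u))
s(-63/(-45), 4*(-3 + 1)) + (7 - 26)² = √(-4 + (-63/(-45))² + 2*(-63/(-45))) + (7 - 26)² = √(-4 + (-63*(-1/45))² + 2*(-63*(-1/45))) + (-19)² = √(-4 + (7/5)² + 2*(7/5)) + 361 = √(-4 + 49/25 + 14/5) + 361 = √(19/25) + 361 = √19/5 + 361 = 361 + √19/5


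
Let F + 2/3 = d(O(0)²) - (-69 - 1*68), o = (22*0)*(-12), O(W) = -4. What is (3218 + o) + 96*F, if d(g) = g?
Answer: 17842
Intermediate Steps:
o = 0 (o = 0*(-12) = 0)
F = 457/3 (F = -⅔ + ((-4)² - (-69 - 1*68)) = -⅔ + (16 - (-69 - 68)) = -⅔ + (16 - 1*(-137)) = -⅔ + (16 + 137) = -⅔ + 153 = 457/3 ≈ 152.33)
(3218 + o) + 96*F = (3218 + 0) + 96*(457/3) = 3218 + 14624 = 17842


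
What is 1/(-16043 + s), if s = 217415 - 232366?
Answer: -1/30994 ≈ -3.2264e-5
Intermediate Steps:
s = -14951
1/(-16043 + s) = 1/(-16043 - 14951) = 1/(-30994) = -1/30994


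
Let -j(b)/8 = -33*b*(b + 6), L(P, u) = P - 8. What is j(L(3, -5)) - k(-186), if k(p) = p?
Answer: -1134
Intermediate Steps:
L(P, u) = -8 + P
j(b) = 264*b*(6 + b) (j(b) = -(-264)*b*(b + 6) = -(-264)*b*(6 + b) = 264*b*(6 + b))
j(L(3, -5)) - k(-186) = 264*(-8 + 3)*(6 + (-8 + 3)) - 1*(-186) = 264*(-5)*(6 - 5) + 186 = 264*(-5)*1 + 186 = -1320 + 186 = -1134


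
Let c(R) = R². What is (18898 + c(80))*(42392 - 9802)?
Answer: 824461820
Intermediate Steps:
(18898 + c(80))*(42392 - 9802) = (18898 + 80²)*(42392 - 9802) = (18898 + 6400)*32590 = 25298*32590 = 824461820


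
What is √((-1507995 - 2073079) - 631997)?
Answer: 3*I*√468119 ≈ 2052.6*I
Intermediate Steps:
√((-1507995 - 2073079) - 631997) = √(-3581074 - 631997) = √(-4213071) = 3*I*√468119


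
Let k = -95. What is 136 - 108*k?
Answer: 10396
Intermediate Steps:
136 - 108*k = 136 - 108*(-95) = 136 + 10260 = 10396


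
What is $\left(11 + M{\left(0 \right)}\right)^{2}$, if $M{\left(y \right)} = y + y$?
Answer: $121$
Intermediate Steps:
$M{\left(y \right)} = 2 y$
$\left(11 + M{\left(0 \right)}\right)^{2} = \left(11 + 2 \cdot 0\right)^{2} = \left(11 + 0\right)^{2} = 11^{2} = 121$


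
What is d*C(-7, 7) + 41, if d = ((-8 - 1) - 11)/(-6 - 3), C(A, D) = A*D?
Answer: -611/9 ≈ -67.889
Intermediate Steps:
d = 20/9 (d = (-9 - 11)/(-9) = -20*(-⅑) = 20/9 ≈ 2.2222)
d*C(-7, 7) + 41 = 20*(-7*7)/9 + 41 = (20/9)*(-49) + 41 = -980/9 + 41 = -611/9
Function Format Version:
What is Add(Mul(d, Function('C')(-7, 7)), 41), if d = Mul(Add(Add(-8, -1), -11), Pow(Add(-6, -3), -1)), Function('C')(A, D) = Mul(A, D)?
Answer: Rational(-611, 9) ≈ -67.889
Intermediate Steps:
d = Rational(20, 9) (d = Mul(Add(-9, -11), Pow(-9, -1)) = Mul(-20, Rational(-1, 9)) = Rational(20, 9) ≈ 2.2222)
Add(Mul(d, Function('C')(-7, 7)), 41) = Add(Mul(Rational(20, 9), Mul(-7, 7)), 41) = Add(Mul(Rational(20, 9), -49), 41) = Add(Rational(-980, 9), 41) = Rational(-611, 9)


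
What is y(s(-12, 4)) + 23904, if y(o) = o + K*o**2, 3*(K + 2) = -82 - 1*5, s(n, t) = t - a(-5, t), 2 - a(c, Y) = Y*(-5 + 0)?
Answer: 13842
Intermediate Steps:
a(c, Y) = 2 + 5*Y (a(c, Y) = 2 - Y*(-5 + 0) = 2 - Y*(-5) = 2 - (-5)*Y = 2 + 5*Y)
s(n, t) = -2 - 4*t (s(n, t) = t - (2 + 5*t) = t + (-2 - 5*t) = -2 - 4*t)
K = -31 (K = -2 + (-82 - 1*5)/3 = -2 + (-82 - 5)/3 = -2 + (1/3)*(-87) = -2 - 29 = -31)
y(o) = o - 31*o**2
y(s(-12, 4)) + 23904 = (-2 - 4*4)*(1 - 31*(-2 - 4*4)) + 23904 = (-2 - 16)*(1 - 31*(-2 - 16)) + 23904 = -18*(1 - 31*(-18)) + 23904 = -18*(1 + 558) + 23904 = -18*559 + 23904 = -10062 + 23904 = 13842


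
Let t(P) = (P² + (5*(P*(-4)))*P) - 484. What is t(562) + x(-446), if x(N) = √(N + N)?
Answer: -6001520 + 2*I*√223 ≈ -6.0015e+6 + 29.866*I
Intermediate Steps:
t(P) = -484 - 19*P² (t(P) = (P² + (5*(-4*P))*P) - 484 = (P² + (-20*P)*P) - 484 = (P² - 20*P²) - 484 = -19*P² - 484 = -484 - 19*P²)
x(N) = √2*√N (x(N) = √(2*N) = √2*√N)
t(562) + x(-446) = (-484 - 19*562²) + √2*√(-446) = (-484 - 19*315844) + √2*(I*√446) = (-484 - 6001036) + 2*I*√223 = -6001520 + 2*I*√223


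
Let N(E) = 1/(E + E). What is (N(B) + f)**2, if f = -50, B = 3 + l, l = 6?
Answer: 808201/324 ≈ 2494.4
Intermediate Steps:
B = 9 (B = 3 + 6 = 9)
N(E) = 1/(2*E)
(N(B) + f)**2 = ((1/2)/9 - 50)**2 = ((1/2)*(1/9) - 50)**2 = (1/18 - 50)**2 = (-899/18)**2 = 808201/324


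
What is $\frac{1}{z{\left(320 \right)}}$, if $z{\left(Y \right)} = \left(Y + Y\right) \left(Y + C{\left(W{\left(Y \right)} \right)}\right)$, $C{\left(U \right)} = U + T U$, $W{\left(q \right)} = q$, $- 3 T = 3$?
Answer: $\frac{1}{204800} \approx 4.8828 \cdot 10^{-6}$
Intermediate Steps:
$T = -1$ ($T = \left(- \frac{1}{3}\right) 3 = -1$)
$C{\left(U \right)} = 0$ ($C{\left(U \right)} = U - U = 0$)
$z{\left(Y \right)} = 2 Y^{2}$ ($z{\left(Y \right)} = \left(Y + Y\right) \left(Y + 0\right) = 2 Y Y = 2 Y^{2}$)
$\frac{1}{z{\left(320 \right)}} = \frac{1}{2 \cdot 320^{2}} = \frac{1}{2 \cdot 102400} = \frac{1}{204800}$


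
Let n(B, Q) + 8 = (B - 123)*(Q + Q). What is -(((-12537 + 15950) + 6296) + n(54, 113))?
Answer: 5893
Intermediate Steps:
n(B, Q) = -8 + 2*Q*(-123 + B) (n(B, Q) = -8 + (B - 123)*(Q + Q) = -8 + (-123 + B)*(2*Q) = -8 + 2*Q*(-123 + B))
-(((-12537 + 15950) + 6296) + n(54, 113)) = -(((-12537 + 15950) + 6296) + (-8 - 246*113 + 2*54*113)) = -((3413 + 6296) + (-8 - 27798 + 12204)) = -(9709 - 15602) = -1*(-5893) = 5893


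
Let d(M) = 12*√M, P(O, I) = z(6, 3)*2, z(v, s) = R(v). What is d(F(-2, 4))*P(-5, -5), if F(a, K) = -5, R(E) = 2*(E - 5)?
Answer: 48*I*√5 ≈ 107.33*I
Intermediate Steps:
R(E) = -10 + 2*E (R(E) = 2*(-5 + E) = -10 + 2*E)
z(v, s) = -10 + 2*v
P(O, I) = 4 (P(O, I) = (-10 + 2*6)*2 = (-10 + 12)*2 = 2*2 = 4)
d(F(-2, 4))*P(-5, -5) = (12*√(-5))*4 = (12*(I*√5))*4 = (12*I*√5)*4 = 48*I*√5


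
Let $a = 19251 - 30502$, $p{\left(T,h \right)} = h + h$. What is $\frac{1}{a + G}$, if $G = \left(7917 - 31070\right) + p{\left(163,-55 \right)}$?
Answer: $- \frac{1}{34514} \approx -2.8974 \cdot 10^{-5}$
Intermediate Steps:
$p{\left(T,h \right)} = 2 h$
$G = -23263$ ($G = \left(7917 - 31070\right) + 2 \left(-55\right) = -23153 - 110 = -23263$)
$a = -11251$ ($a = 19251 - 30502 = -11251$)
$\frac{1}{a + G} = \frac{1}{-11251 - 23263} = \frac{1}{-34514} = - \frac{1}{34514}$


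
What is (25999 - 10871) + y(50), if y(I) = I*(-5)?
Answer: 14878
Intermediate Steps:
y(I) = -5*I
(25999 - 10871) + y(50) = (25999 - 10871) - 5*50 = 15128 - 250 = 14878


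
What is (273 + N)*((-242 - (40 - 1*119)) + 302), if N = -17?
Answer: 35584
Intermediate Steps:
(273 + N)*((-242 - (40 - 1*119)) + 302) = (273 - 17)*((-242 - (40 - 1*119)) + 302) = 256*((-242 - (40 - 119)) + 302) = 256*((-242 - 1*(-79)) + 302) = 256*((-242 + 79) + 302) = 256*(-163 + 302) = 256*139 = 35584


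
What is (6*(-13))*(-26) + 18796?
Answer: 20824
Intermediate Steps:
(6*(-13))*(-26) + 18796 = -78*(-26) + 18796 = 2028 + 18796 = 20824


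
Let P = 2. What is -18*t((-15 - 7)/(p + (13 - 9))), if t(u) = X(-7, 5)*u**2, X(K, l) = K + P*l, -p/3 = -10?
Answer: -6534/289 ≈ -22.609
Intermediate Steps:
p = 30 (p = -3*(-10) = 30)
X(K, l) = K + 2*l
t(u) = 3*u**2 (t(u) = (-7 + 2*5)*u**2 = (-7 + 10)*u**2 = 3*u**2)
-18*t((-15 - 7)/(p + (13 - 9))) = -54*((-15 - 7)/(30 + (13 - 9)))**2 = -54*(-22/(30 + 4))**2 = -54*(-22/34)**2 = -54*(-22*1/34)**2 = -54*(-11/17)**2 = -54*121/289 = -18*363/289 = -6534/289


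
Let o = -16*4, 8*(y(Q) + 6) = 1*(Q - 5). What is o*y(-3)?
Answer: 448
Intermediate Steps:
y(Q) = -53/8 + Q/8 (y(Q) = -6 + (1*(Q - 5))/8 = -6 + (1*(-5 + Q))/8 = -6 + (-5 + Q)/8 = -6 + (-5/8 + Q/8) = -53/8 + Q/8)
o = -64
o*y(-3) = -64*(-53/8 + (⅛)*(-3)) = -64*(-53/8 - 3/8) = -64*(-7) = 448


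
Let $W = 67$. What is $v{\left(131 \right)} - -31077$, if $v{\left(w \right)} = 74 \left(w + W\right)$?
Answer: $45729$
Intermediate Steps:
$v{\left(w \right)} = 4958 + 74 w$ ($v{\left(w \right)} = 74 \left(w + 67\right) = 74 \left(67 + w\right) = 4958 + 74 w$)
$v{\left(131 \right)} - -31077 = \left(4958 + 74 \cdot 131\right) - -31077 = \left(4958 + 9694\right) + 31077 = 14652 + 31077 = 45729$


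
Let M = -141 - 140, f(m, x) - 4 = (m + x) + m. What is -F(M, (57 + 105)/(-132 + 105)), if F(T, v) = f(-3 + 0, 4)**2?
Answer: -4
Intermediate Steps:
f(m, x) = 4 + x + 2*m (f(m, x) = 4 + ((m + x) + m) = 4 + (x + 2*m) = 4 + x + 2*m)
M = -281
F(T, v) = 4 (F(T, v) = (4 + 4 + 2*(-3 + 0))**2 = (4 + 4 + 2*(-3))**2 = (4 + 4 - 6)**2 = 2**2 = 4)
-F(M, (57 + 105)/(-132 + 105)) = -1*4 = -4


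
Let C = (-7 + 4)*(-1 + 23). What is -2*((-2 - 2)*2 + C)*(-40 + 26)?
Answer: -2072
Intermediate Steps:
C = -66 (C = -3*22 = -66)
-2*((-2 - 2)*2 + C)*(-40 + 26) = -2*((-2 - 2)*2 - 66)*(-40 + 26) = -2*(-4*2 - 66)*(-14) = -2*(-8 - 66)*(-14) = -(-148)*(-14) = -2*1036 = -2072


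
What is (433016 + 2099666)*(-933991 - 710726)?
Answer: -4165545140994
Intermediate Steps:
(433016 + 2099666)*(-933991 - 710726) = 2532682*(-1644717) = -4165545140994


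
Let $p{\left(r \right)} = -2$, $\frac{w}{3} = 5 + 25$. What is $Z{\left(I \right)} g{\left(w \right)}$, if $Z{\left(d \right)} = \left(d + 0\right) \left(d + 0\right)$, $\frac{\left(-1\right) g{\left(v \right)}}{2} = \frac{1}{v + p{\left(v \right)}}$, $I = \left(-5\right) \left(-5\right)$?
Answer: $- \frac{625}{44} \approx -14.205$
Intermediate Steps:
$w = 90$ ($w = 3 \left(5 + 25\right) = 3 \cdot 30 = 90$)
$I = 25$
$g{\left(v \right)} = - \frac{2}{-2 + v}$ ($g{\left(v \right)} = - \frac{2}{v - 2} = - \frac{2}{-2 + v}$)
$Z{\left(d \right)} = d^{2}$ ($Z{\left(d \right)} = d d = d^{2}$)
$Z{\left(I \right)} g{\left(w \right)} = 25^{2} \left(- \frac{2}{-2 + 90}\right) = 625 \left(- \frac{2}{88}\right) = 625 \left(\left(-2\right) \frac{1}{88}\right) = 625 \left(- \frac{1}{44}\right) = - \frac{625}{44}$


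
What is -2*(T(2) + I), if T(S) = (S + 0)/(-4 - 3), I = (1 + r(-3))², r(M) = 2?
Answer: -122/7 ≈ -17.429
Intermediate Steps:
I = 9 (I = (1 + 2)² = 3² = 9)
T(S) = -S/7 (T(S) = S/(-7) = S*(-⅐) = -S/7)
-2*(T(2) + I) = -2*(-⅐*2 + 9) = -2*(-2/7 + 9) = -2*61/7 = -122/7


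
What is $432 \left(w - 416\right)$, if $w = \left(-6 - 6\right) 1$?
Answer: $-184896$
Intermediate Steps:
$w = -12$ ($w = \left(-12\right) 1 = -12$)
$432 \left(w - 416\right) = 432 \left(-12 - 416\right) = 432 \left(-428\right) = -184896$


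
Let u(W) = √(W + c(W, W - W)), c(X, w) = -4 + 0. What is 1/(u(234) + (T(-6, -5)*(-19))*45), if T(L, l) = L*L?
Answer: -3078/94740817 - √230/947408170 ≈ -3.2505e-5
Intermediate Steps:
T(L, l) = L²
c(X, w) = -4
u(W) = √(-4 + W) (u(W) = √(W - 4) = √(-4 + W))
1/(u(234) + (T(-6, -5)*(-19))*45) = 1/(√(-4 + 234) + ((-6)²*(-19))*45) = 1/(√230 + (36*(-19))*45) = 1/(√230 - 684*45) = 1/(√230 - 30780) = 1/(-30780 + √230)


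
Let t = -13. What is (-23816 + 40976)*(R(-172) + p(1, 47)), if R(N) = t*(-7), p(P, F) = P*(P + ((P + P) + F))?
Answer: 2419560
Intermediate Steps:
p(P, F) = P*(F + 3*P) (p(P, F) = P*(P + (2*P + F)) = P*(P + (F + 2*P)) = P*(F + 3*P))
R(N) = 91 (R(N) = -13*(-7) = 91)
(-23816 + 40976)*(R(-172) + p(1, 47)) = (-23816 + 40976)*(91 + 1*(47 + 3*1)) = 17160*(91 + 1*(47 + 3)) = 17160*(91 + 1*50) = 17160*(91 + 50) = 17160*141 = 2419560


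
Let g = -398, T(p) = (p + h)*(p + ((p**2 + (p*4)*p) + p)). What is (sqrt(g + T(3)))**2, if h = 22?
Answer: 877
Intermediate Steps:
T(p) = (22 + p)*(2*p + 5*p**2) (T(p) = (p + 22)*(p + ((p**2 + (p*4)*p) + p)) = (22 + p)*(p + ((p**2 + (4*p)*p) + p)) = (22 + p)*(p + ((p**2 + 4*p**2) + p)) = (22 + p)*(p + (5*p**2 + p)) = (22 + p)*(p + (p + 5*p**2)) = (22 + p)*(2*p + 5*p**2))
(sqrt(g + T(3)))**2 = (sqrt(-398 + 3*(44 + 5*3**2 + 112*3)))**2 = (sqrt(-398 + 3*(44 + 5*9 + 336)))**2 = (sqrt(-398 + 3*(44 + 45 + 336)))**2 = (sqrt(-398 + 3*425))**2 = (sqrt(-398 + 1275))**2 = (sqrt(877))**2 = 877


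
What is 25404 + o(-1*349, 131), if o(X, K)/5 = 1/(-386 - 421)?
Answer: 20501023/807 ≈ 25404.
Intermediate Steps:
o(X, K) = -5/807 (o(X, K) = 5/(-386 - 421) = 5/(-807) = 5*(-1/807) = -5/807)
25404 + o(-1*349, 131) = 25404 - 5/807 = 20501023/807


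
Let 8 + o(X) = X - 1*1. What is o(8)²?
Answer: 1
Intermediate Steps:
o(X) = -9 + X (o(X) = -8 + (X - 1*1) = -8 + (X - 1) = -8 + (-1 + X) = -9 + X)
o(8)² = (-9 + 8)² = (-1)² = 1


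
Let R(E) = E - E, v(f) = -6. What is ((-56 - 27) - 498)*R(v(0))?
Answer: 0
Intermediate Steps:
R(E) = 0
((-56 - 27) - 498)*R(v(0)) = ((-56 - 27) - 498)*0 = (-83 - 498)*0 = -581*0 = 0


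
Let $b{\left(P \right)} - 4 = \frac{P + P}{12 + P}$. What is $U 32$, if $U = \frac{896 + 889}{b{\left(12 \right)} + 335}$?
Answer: $168$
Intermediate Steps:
$b{\left(P \right)} = 4 + \frac{2 P}{12 + P}$ ($b{\left(P \right)} = 4 + \frac{P + P}{12 + P} = 4 + \frac{2 P}{12 + P}$)
$U = \frac{21}{4}$ ($U = \frac{896 + 889}{\frac{6 \left(8 + 12\right)}{12 + 12} + 335} = \frac{1785}{6 \cdot \frac{1}{24} \cdot 20 + 335} = \frac{1785}{5 + 335} = \frac{1785}{340} = 1785 \cdot \frac{1}{340} = \frac{21}{4} \approx 5.25$)
$U 32 = \frac{21}{4} \cdot 32 = 168$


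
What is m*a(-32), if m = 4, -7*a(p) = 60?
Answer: -240/7 ≈ -34.286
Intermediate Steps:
a(p) = -60/7 (a(p) = -⅐*60 = -60/7)
m*a(-32) = 4*(-60/7) = -240/7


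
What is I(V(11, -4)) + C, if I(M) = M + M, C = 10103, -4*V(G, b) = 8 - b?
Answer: 10097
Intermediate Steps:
V(G, b) = -2 + b/4 (V(G, b) = -(8 - b)/4 = -2 + b/4)
I(M) = 2*M
I(V(11, -4)) + C = 2*(-2 + (1/4)*(-4)) + 10103 = 2*(-2 - 1) + 10103 = 2*(-3) + 10103 = -6 + 10103 = 10097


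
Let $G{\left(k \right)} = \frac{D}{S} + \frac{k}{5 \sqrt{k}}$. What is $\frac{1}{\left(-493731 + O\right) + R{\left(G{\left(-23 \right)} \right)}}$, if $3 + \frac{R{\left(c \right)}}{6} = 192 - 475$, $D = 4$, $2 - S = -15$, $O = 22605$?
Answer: $- \frac{1}{472842} \approx -2.1149 \cdot 10^{-6}$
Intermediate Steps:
$S = 17$ ($S = 2 - -15 = 2 + 15 = 17$)
$G{\left(k \right)} = \frac{4}{17} + \frac{\sqrt{k}}{5}$ ($G{\left(k \right)} = \frac{4}{17} + \frac{k}{5 \sqrt{k}} = 4 \cdot \frac{1}{17} + k \frac{1}{5 \sqrt{k}} = \frac{4}{17} + \frac{\sqrt{k}}{5}$)
$R{\left(c \right)} = -1716$ ($R{\left(c \right)} = -18 + 6 \left(192 - 475\right) = -18 + 6 \left(-283\right) = -18 - 1698 = -1716$)
$\frac{1}{\left(-493731 + O\right) + R{\left(G{\left(-23 \right)} \right)}} = \frac{1}{\left(-493731 + 22605\right) - 1716} = \frac{1}{-471126 - 1716} = \frac{1}{-472842} = - \frac{1}{472842}$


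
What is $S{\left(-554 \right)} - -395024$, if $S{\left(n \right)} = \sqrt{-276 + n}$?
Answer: $395024 + i \sqrt{830} \approx 3.9502 \cdot 10^{5} + 28.81 i$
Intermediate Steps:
$S{\left(-554 \right)} - -395024 = \sqrt{-276 - 554} - -395024 = \sqrt{-830} + 395024 = i \sqrt{830} + 395024 = 395024 + i \sqrt{830}$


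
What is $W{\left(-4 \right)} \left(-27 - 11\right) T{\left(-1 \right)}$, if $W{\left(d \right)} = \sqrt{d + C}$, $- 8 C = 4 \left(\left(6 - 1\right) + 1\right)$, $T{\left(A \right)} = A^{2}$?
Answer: $- 38 i \sqrt{7} \approx - 100.54 i$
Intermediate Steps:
$C = -3$ ($C = - \frac{4 \left(\left(6 - 1\right) + 1\right)}{8} = - \frac{4 \left(5 + 1\right)}{8} = - \frac{4 \cdot 6}{8} = \left(- \frac{1}{8}\right) 24 = -3$)
$W{\left(d \right)} = \sqrt{-3 + d}$ ($W{\left(d \right)} = \sqrt{d - 3} = \sqrt{-3 + d}$)
$W{\left(-4 \right)} \left(-27 - 11\right) T{\left(-1 \right)} = \sqrt{-3 - 4} \left(-27 - 11\right) \left(-1\right)^{2} = \sqrt{-7} \left(\left(-38\right) 1\right) = i \sqrt{7} \left(-38\right) = - 38 i \sqrt{7}$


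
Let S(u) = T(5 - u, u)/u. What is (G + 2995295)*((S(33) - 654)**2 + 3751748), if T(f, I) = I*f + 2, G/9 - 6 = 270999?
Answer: 24954943525611920/1089 ≈ 2.2915e+13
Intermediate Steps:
G = 2439045 (G = 54 + 9*270999 = 54 + 2438991 = 2439045)
T(f, I) = 2 + I*f
S(u) = (2 + u*(5 - u))/u
(G + 2995295)*((S(33) - 654)**2 + 3751748) = (2439045 + 2995295)*(((5 - 1*33 + 2/33) - 654)**2 + 3751748) = 5434340*(((5 - 33 + 2*(1/33)) - 654)**2 + 3751748) = 5434340*(((5 - 33 + 2/33) - 654)**2 + 3751748) = 5434340*((-922/33 - 654)**2 + 3751748) = 5434340*((-22504/33)**2 + 3751748) = 5434340*(506430016/1089 + 3751748) = 5434340*(4592083588/1089) = 24954943525611920/1089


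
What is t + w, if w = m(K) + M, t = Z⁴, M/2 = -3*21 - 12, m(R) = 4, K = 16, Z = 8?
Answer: 3950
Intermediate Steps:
M = -150 (M = 2*(-3*21 - 12) = 2*(-63 - 12) = 2*(-75) = -150)
t = 4096 (t = 8⁴ = 4096)
w = -146 (w = 4 - 150 = -146)
t + w = 4096 - 146 = 3950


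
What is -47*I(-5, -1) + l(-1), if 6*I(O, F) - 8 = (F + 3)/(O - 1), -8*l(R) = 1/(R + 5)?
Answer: -17305/288 ≈ -60.087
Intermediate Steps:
l(R) = -1/(8*(5 + R)) (l(R) = -1/(8*(R + 5)) = -1/(8*(5 + R)))
I(O, F) = 4/3 + (3 + F)/(6*(-1 + O)) (I(O, F) = 4/3 + ((F + 3)/(O - 1))/6 = 4/3 + ((3 + F)/(-1 + O))/6 = 4/3 + (3 + F)/(6*(-1 + O)))
-47*I(-5, -1) + l(-1) = -47*(-5 - 1 + 8*(-5))/(6*(-1 - 5)) - 1/(40 + 8*(-1)) = -47*(-5 - 1 - 40)/(6*(-6)) - 1/(40 - 8) = -47*(-1)*(-46)/(6*6) - 1/32 = -47*23/18 - 1*1/32 = -1081/18 - 1/32 = -17305/288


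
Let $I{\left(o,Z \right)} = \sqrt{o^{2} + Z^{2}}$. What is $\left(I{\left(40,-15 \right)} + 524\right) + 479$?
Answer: $1003 + 5 \sqrt{73} \approx 1045.7$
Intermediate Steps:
$I{\left(o,Z \right)} = \sqrt{Z^{2} + o^{2}}$
$\left(I{\left(40,-15 \right)} + 524\right) + 479 = \left(\sqrt{\left(-15\right)^{2} + 40^{2}} + 524\right) + 479 = \left(\sqrt{225 + 1600} + 524\right) + 479 = \left(\sqrt{1825} + 524\right) + 479 = \left(5 \sqrt{73} + 524\right) + 479 = \left(524 + 5 \sqrt{73}\right) + 479 = 1003 + 5 \sqrt{73}$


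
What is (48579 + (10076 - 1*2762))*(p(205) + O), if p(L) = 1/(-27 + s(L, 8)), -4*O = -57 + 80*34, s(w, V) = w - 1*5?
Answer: -25749625635/692 ≈ -3.7210e+7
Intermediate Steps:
s(w, V) = -5 + w (s(w, V) = w - 5 = -5 + w)
O = -2663/4 (O = -(-57 + 80*34)/4 = -(-57 + 2720)/4 = -1/4*2663 = -2663/4 ≈ -665.75)
p(L) = 1/(-32 + L) (p(L) = 1/(-27 + (-5 + L)) = 1/(-32 + L))
(48579 + (10076 - 1*2762))*(p(205) + O) = (48579 + (10076 - 1*2762))*(1/(-32 + 205) - 2663/4) = (48579 + (10076 - 2762))*(1/173 - 2663/4) = (48579 + 7314)*(1/173 - 2663/4) = 55893*(-460695/692) = -25749625635/692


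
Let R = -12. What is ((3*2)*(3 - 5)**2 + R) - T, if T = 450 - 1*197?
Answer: -241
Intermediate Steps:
T = 253 (T = 450 - 197 = 253)
((3*2)*(3 - 5)**2 + R) - T = ((3*2)*(3 - 5)**2 - 12) - 1*253 = (6*(-2)**2 - 12) - 253 = (6*4 - 12) - 253 = (24 - 12) - 253 = 12 - 253 = -241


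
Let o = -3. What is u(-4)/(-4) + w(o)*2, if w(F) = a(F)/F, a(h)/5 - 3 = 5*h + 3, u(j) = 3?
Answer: 117/4 ≈ 29.250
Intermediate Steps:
a(h) = 30 + 25*h (a(h) = 15 + 5*(5*h + 3) = 15 + 5*(3 + 5*h) = 15 + (15 + 25*h) = 30 + 25*h)
w(F) = (30 + 25*F)/F
u(-4)/(-4) + w(o)*2 = 3/(-4) + (25 + 30/(-3))*2 = 3*(-¼) + (25 + 30*(-⅓))*2 = -¾ + (25 - 10)*2 = -¾ + 15*2 = -¾ + 30 = 117/4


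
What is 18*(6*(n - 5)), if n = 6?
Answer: 108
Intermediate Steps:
18*(6*(n - 5)) = 18*(6*(6 - 5)) = 18*(6*1) = 18*6 = 108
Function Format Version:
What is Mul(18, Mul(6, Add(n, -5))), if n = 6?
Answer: 108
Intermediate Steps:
Mul(18, Mul(6, Add(n, -5))) = Mul(18, Mul(6, Add(6, -5))) = Mul(18, Mul(6, 1)) = Mul(18, 6) = 108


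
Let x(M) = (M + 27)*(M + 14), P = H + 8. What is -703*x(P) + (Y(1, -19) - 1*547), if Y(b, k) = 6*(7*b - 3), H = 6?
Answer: -807567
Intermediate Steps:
P = 14 (P = 6 + 8 = 14)
Y(b, k) = -18 + 42*b (Y(b, k) = 6*(-3 + 7*b) = -18 + 42*b)
x(M) = (14 + M)*(27 + M) (x(M) = (27 + M)*(14 + M) = (14 + M)*(27 + M))
-703*x(P) + (Y(1, -19) - 1*547) = -703*(378 + 14**2 + 41*14) + ((-18 + 42*1) - 1*547) = -703*(378 + 196 + 574) + ((-18 + 42) - 547) = -703*1148 + (24 - 547) = -807044 - 523 = -807567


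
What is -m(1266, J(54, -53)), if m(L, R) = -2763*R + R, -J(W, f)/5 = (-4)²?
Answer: -220960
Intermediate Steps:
J(W, f) = -80 (J(W, f) = -5*(-4)² = -5*16 = -80)
m(L, R) = -2762*R
-m(1266, J(54, -53)) = -(-2762)*(-80) = -1*220960 = -220960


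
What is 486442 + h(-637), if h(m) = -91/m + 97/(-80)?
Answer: 272406921/560 ≈ 4.8644e+5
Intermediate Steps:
h(m) = -97/80 - 91/m (h(m) = -91/m + 97*(-1/80) = -91/m - 97/80 = -97/80 - 91/m)
486442 + h(-637) = 486442 + (-97/80 - 91/(-637)) = 486442 + (-97/80 - 91*(-1/637)) = 486442 + (-97/80 + ⅐) = 486442 - 599/560 = 272406921/560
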